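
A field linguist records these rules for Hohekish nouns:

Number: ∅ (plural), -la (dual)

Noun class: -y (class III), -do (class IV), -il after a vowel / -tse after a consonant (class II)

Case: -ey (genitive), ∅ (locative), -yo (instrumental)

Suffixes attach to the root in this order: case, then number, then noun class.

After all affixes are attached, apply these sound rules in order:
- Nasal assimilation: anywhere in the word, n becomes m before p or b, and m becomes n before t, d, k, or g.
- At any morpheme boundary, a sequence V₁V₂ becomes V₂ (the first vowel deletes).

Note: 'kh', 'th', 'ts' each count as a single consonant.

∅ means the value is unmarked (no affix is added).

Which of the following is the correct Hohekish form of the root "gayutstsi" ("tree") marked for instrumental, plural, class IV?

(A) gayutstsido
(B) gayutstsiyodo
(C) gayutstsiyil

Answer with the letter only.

B

Attach case instrumental -yo → gayutstsiyo.
number = plural: zero marking, form stays gayutstsiyo.
Attach noun class class IV -do → gayutstsiyodo.
Nasal assimilation: no change.
Vowel deletion: no change.
So the correct form is gayutstsiyodo, option (B).
(C) gayutstsiyil is wrong: it uses class II instead of class IV for noun class.
(A) gayutstsido is wrong: it uses locative instead of instrumental for case.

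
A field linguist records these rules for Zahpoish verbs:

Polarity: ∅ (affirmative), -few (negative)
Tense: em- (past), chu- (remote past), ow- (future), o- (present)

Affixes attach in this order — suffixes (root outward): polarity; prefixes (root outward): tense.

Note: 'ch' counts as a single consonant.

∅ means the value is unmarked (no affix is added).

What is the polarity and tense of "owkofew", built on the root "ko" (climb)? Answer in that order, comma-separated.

Segment: ow-ko-few.
polarity: -few → negative.
tense: ow- → future.

negative, future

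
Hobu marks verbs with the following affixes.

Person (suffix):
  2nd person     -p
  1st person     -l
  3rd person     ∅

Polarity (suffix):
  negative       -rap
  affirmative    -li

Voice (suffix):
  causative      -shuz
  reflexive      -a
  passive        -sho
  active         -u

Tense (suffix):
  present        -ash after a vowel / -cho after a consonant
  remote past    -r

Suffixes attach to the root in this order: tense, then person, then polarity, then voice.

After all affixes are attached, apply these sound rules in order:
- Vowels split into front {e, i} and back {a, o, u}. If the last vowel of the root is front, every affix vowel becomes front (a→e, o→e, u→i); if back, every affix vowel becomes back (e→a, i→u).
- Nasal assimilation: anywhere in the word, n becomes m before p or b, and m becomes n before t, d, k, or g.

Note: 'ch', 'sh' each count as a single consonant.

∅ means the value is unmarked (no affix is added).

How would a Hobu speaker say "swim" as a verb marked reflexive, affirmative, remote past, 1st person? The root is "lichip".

Attach tense remote past -r → lichipr.
Attach person 1st person -l → lichiprl.
Attach polarity affirmative -li → lichiprlli.
Attach voice reflexive -a → lichiprllia.
Apply vowel harmony: lichiprllia → lichiprllie.
Nasal assimilation: no change.

lichiprllie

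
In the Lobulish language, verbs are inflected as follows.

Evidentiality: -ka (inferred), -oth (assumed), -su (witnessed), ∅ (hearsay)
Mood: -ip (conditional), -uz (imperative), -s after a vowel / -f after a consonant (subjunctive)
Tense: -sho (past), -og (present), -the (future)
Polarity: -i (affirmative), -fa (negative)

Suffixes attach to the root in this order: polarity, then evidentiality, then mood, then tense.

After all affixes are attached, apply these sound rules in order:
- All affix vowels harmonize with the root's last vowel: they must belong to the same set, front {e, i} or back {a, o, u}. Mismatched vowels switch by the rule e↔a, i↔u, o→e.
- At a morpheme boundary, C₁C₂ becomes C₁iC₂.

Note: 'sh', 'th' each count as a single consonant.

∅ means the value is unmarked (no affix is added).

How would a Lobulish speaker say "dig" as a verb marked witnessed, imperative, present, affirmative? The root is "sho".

shousuuzog

Attach polarity affirmative -i → shoi.
Attach evidentiality witnessed -su → shoisu.
Attach mood imperative -uz → shoisuuz.
Attach tense present -og → shoisuuzog.
Apply vowel harmony: shoisuuzog → shousuuzog.
Epenthesis: no change.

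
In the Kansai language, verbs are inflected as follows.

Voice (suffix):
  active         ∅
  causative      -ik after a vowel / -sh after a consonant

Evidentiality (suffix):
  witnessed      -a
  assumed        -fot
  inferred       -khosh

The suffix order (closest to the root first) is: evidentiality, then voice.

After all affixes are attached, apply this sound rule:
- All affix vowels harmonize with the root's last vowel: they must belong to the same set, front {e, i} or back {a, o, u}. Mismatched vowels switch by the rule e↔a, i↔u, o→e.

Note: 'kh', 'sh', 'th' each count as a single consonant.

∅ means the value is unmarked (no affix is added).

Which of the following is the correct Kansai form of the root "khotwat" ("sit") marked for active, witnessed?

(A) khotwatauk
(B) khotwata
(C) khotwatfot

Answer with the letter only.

B

Attach evidentiality witnessed -a → khotwata.
voice = active: zero marking, form stays khotwata.
Vowel harmony: no change.
So the correct form is khotwata, option (B).
(C) khotwatfot is wrong: it uses assumed instead of witnessed for evidentiality.
(A) khotwatauk is wrong: it uses causative instead of active for voice.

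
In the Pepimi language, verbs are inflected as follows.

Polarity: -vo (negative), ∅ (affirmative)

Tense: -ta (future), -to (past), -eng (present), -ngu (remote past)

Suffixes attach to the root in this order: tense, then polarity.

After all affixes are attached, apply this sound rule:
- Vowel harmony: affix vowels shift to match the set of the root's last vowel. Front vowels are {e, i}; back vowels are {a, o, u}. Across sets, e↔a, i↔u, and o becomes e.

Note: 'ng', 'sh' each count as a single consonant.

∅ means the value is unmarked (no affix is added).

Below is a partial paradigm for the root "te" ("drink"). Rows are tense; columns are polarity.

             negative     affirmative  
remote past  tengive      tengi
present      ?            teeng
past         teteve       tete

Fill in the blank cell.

Attach tense present -eng → teeng.
Attach polarity negative -vo → teengvo.
Apply vowel harmony: teengvo → teengve.

teengve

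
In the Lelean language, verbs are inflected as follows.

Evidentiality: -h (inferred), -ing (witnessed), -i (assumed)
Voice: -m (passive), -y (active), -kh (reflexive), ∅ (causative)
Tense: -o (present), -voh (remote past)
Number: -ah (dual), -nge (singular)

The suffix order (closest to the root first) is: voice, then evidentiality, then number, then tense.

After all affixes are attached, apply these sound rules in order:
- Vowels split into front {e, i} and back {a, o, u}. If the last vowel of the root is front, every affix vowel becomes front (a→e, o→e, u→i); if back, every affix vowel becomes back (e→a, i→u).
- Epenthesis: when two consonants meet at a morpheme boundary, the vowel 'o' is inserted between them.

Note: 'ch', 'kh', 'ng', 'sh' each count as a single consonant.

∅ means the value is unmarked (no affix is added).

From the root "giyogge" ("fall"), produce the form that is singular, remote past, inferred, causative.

voice = causative: zero marking, form stays giyogge.
Attach evidentiality inferred -h → giyoggeh.
Attach number singular -nge → giyoggehnge.
Attach tense remote past -voh → giyoggehngevoh.
Apply vowel harmony: giyoggehngevoh → giyoggehngeveh.
Apply epenthesis: giyoggehngeveh → giyoggehongeveh.

giyoggehongeveh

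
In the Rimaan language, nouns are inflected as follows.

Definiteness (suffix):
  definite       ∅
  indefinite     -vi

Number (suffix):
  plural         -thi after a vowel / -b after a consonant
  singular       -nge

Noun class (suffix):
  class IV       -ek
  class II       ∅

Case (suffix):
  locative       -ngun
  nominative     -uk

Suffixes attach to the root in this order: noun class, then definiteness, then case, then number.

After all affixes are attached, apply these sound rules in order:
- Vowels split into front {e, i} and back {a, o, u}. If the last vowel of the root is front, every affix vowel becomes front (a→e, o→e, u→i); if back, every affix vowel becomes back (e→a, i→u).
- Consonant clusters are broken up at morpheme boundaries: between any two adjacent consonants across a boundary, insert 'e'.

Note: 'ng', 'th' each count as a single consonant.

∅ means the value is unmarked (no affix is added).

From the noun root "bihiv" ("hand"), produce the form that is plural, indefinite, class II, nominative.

bihiveviikeb

noun class = class II: zero marking, form stays bihiv.
Attach definiteness indefinite -vi → bihivvi.
Attach case nominative -uk → bihivviuk.
Attach number plural -b (after consonant 'k') → bihivviukb.
Apply vowel harmony: bihivviukb → bihivviikb.
Apply epenthesis: bihivviikb → bihiveviikeb.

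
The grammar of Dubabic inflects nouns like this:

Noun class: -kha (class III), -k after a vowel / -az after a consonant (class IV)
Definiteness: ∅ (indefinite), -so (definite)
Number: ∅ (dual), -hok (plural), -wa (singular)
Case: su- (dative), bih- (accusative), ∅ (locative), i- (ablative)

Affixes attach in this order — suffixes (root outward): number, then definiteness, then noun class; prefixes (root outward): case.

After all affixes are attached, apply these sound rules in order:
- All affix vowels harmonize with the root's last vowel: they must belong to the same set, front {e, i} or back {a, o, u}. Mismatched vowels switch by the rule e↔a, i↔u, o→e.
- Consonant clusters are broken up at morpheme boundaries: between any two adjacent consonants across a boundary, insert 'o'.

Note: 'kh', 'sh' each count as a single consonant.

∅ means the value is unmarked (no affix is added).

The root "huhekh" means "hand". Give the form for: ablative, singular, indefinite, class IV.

Attach number singular -wa → huhekhwa.
definiteness = indefinite: zero marking, form stays huhekhwa.
Attach noun class class IV -k (after vowel 'a') → huhekhwak.
Attach case ablative i- → ihuhekhwak.
Apply vowel harmony: ihuhekhwak → ihuhekhwek.
Apply epenthesis: ihuhekhwek → ihuhekhowek.

ihuhekhowek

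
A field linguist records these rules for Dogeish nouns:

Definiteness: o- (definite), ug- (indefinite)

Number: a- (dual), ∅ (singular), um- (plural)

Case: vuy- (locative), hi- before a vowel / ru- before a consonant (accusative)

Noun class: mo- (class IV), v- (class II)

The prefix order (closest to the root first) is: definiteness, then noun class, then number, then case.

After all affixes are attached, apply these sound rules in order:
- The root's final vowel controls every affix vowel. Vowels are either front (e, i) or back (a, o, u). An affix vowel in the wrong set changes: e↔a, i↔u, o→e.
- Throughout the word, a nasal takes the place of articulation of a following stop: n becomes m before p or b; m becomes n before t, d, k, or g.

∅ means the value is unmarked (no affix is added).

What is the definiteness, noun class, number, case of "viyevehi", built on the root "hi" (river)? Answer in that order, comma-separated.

definite, class II, dual, locative

Segment: vuy-a-v-o-hi.
definiteness: o- → definite.
noun class: v- → class II.
number: a- → dual.
case: vuy- → locative.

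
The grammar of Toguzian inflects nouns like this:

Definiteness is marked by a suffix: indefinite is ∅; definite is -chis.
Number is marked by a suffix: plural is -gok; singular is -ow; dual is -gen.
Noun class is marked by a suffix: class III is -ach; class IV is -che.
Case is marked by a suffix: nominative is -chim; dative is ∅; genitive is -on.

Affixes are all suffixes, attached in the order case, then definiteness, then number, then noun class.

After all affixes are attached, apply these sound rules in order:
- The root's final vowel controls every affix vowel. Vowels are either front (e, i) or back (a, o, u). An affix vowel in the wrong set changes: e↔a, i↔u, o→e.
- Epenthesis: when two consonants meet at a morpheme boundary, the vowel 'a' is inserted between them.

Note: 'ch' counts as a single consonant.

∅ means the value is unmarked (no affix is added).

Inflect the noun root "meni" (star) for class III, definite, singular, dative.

case = dative: zero marking, form stays meni.
Attach definiteness definite -chis → menichis.
Attach number singular -ow → menichisow.
Attach noun class class III -ach → menichisowach.
Apply vowel harmony: menichisowach → menichisewech.
Epenthesis: no change.

menichisewech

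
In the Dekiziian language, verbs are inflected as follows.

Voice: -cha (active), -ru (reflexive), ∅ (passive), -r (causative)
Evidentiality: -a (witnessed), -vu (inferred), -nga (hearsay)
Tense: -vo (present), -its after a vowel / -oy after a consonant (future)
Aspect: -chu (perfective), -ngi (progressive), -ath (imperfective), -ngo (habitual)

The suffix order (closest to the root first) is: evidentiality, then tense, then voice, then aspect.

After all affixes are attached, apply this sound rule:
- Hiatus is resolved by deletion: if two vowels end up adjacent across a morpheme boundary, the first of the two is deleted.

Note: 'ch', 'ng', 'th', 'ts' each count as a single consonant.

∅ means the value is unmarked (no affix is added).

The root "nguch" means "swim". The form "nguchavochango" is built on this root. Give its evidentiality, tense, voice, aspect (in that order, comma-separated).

witnessed, present, active, habitual

Segment: nguch-a-vo-cha-ngo.
evidentiality: -a → witnessed.
tense: -vo → present.
voice: -cha → active.
aspect: -ngo → habitual.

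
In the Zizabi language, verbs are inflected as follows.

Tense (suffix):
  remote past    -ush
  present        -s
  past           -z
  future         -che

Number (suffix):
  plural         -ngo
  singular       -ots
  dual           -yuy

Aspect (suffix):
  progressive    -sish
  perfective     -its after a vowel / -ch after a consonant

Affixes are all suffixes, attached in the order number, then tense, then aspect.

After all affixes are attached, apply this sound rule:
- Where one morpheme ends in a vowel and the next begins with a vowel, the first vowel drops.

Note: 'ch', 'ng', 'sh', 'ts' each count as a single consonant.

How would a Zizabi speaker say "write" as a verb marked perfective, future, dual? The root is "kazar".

Attach number dual -yuy → kazaryuy.
Attach tense future -che → kazaryuyche.
Attach aspect perfective -its (after vowel 'e') → kazaryuycheits.
Apply vowel deletion: kazaryuycheits → kazaryuychits.

kazaryuychits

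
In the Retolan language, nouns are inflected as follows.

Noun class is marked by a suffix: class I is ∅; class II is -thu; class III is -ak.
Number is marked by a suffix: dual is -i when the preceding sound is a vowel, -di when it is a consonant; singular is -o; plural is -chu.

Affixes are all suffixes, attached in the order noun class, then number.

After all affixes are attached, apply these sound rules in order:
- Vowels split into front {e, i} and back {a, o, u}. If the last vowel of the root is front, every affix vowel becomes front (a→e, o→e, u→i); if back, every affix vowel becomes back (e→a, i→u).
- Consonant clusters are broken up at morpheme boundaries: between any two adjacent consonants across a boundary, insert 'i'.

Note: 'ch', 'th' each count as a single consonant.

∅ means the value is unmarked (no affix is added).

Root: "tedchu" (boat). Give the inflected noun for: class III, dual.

tedchuakidu

Attach noun class class III -ak → tedchuak.
Attach number dual -di (after consonant 'k') → tedchuakdi.
Apply vowel harmony: tedchuakdi → tedchuakdu.
Apply epenthesis: tedchuakdu → tedchuakidu.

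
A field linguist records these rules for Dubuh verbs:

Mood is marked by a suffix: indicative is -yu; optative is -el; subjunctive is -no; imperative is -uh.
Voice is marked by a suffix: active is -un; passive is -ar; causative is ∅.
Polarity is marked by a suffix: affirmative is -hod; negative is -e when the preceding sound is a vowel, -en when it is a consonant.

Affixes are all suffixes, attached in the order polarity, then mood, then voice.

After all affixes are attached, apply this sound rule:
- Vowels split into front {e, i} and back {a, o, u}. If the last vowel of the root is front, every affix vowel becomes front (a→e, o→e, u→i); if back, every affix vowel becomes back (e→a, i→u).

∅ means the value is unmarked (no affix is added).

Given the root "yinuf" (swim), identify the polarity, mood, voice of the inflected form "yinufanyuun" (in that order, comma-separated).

Segment: yinuf-en-yu-un.
polarity: -e/en → negative.
mood: -yu → indicative.
voice: -un → active.

negative, indicative, active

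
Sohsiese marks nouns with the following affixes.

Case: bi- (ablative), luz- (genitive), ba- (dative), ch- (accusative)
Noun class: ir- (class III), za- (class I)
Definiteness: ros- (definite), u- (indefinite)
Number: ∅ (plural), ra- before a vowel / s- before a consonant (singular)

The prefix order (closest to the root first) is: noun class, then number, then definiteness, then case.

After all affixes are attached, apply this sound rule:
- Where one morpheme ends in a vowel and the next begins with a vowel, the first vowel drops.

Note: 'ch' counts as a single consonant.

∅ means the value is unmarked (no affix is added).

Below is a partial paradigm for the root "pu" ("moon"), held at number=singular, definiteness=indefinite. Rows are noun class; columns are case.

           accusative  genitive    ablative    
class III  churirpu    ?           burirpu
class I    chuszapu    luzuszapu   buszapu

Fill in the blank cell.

Attach noun class class III ir- → irpu.
Attach number singular ra- (before vowel 'i') → rairpu.
Attach definiteness indefinite u- → urairpu.
Attach case genitive luz- → luzurairpu.
Apply vowel deletion: luzurairpu → luzurirpu.

luzurirpu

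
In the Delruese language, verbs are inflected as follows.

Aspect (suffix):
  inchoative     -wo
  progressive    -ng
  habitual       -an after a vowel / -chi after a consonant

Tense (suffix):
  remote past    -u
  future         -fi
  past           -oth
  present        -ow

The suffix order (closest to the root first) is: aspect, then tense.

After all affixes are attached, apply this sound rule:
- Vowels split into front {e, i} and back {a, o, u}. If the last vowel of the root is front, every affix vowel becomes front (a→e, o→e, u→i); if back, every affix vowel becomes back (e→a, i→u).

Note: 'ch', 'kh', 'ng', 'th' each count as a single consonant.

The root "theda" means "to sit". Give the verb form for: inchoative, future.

thedawofu

Attach aspect inchoative -wo → thedawo.
Attach tense future -fi → thedawofi.
Apply vowel harmony: thedawofi → thedawofu.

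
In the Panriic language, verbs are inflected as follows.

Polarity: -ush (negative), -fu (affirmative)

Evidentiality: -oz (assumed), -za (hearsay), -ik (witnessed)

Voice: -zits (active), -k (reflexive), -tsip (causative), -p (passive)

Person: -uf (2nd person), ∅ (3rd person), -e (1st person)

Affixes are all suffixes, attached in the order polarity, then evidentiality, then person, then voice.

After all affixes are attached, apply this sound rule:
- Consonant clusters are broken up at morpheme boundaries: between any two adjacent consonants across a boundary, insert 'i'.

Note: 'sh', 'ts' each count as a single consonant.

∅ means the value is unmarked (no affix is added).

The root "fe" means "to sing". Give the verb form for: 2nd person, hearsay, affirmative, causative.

fefuzaufitsip

Attach polarity affirmative -fu → fefu.
Attach evidentiality hearsay -za → fefuza.
Attach person 2nd person -uf → fefuzauf.
Attach voice causative -tsip → fefuzauftsip.
Apply epenthesis: fefuzauftsip → fefuzaufitsip.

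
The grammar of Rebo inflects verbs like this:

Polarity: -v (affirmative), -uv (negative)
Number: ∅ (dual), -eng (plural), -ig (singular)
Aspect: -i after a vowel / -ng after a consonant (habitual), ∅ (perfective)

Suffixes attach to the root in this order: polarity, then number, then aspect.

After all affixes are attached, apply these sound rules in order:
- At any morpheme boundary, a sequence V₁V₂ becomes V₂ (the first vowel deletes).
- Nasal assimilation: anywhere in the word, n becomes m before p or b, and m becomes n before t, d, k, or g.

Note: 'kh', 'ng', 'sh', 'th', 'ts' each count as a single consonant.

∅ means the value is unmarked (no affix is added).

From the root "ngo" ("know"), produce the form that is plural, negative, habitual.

nguvengng

Attach polarity negative -uv → ngouv.
Attach number plural -eng → ngouveng.
Attach aspect habitual -ng (after consonant 'ng') → ngouvengng.
Apply vowel deletion: ngouvengng → nguvengng.
Nasal assimilation: no change.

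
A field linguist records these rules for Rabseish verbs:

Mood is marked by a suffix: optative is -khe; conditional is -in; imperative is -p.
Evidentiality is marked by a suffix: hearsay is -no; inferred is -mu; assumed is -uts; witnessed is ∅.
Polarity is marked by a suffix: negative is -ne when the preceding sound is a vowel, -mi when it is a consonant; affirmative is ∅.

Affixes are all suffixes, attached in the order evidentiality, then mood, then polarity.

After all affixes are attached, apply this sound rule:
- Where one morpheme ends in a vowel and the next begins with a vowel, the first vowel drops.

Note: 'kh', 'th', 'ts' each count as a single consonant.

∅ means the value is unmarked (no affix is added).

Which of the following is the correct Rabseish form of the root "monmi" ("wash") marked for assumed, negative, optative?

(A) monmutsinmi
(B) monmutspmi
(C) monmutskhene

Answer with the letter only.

Attach evidentiality assumed -uts → monmiuts.
Attach mood optative -khe → monmiutskhe.
Attach polarity negative -ne (after vowel 'e') → monmiutskhene.
Apply vowel deletion: monmiutskhene → monmutskhene.
So the correct form is monmutskhene, option (C).
(B) monmutspmi is wrong: it uses imperative instead of optative for mood.
(A) monmutsinmi is wrong: it uses conditional instead of optative for mood.

C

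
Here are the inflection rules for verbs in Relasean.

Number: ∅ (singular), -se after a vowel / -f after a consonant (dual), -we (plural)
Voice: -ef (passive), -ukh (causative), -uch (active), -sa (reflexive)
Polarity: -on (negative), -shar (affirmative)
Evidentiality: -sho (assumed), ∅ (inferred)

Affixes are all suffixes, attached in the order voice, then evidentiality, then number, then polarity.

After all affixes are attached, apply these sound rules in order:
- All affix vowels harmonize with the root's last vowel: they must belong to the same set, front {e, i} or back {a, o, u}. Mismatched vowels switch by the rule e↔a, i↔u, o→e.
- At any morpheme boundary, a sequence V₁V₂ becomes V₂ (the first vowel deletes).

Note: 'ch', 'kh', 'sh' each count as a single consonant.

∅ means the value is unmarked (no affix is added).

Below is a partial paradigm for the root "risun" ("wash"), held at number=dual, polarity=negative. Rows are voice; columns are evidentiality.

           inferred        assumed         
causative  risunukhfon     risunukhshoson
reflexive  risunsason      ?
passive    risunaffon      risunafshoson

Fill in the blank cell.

risunsashoson

Attach voice reflexive -sa → risunsa.
Attach evidentiality assumed -sho → risunsasho.
Attach number dual -se (after vowel 'o') → risunsashose.
Attach polarity negative -on → risunsashoseon.
Apply vowel harmony: risunsashoseon → risunsashosaon.
Apply vowel deletion: risunsashosaon → risunsashoson.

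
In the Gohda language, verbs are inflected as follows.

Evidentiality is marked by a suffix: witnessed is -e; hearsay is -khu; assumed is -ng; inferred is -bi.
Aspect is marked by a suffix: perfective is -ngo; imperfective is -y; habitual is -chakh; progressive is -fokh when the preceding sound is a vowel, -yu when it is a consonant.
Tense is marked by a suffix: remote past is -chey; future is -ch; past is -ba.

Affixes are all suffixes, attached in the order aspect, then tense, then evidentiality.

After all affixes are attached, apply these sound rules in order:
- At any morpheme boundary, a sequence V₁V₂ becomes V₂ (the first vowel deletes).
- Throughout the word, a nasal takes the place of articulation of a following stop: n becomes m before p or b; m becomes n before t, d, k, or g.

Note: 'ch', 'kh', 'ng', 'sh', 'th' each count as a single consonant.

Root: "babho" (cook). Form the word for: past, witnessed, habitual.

babhochakhbe

Attach aspect habitual -chakh → babhochakh.
Attach tense past -ba → babhochakhba.
Attach evidentiality witnessed -e → babhochakhbae.
Apply vowel deletion: babhochakhbae → babhochakhbe.
Nasal assimilation: no change.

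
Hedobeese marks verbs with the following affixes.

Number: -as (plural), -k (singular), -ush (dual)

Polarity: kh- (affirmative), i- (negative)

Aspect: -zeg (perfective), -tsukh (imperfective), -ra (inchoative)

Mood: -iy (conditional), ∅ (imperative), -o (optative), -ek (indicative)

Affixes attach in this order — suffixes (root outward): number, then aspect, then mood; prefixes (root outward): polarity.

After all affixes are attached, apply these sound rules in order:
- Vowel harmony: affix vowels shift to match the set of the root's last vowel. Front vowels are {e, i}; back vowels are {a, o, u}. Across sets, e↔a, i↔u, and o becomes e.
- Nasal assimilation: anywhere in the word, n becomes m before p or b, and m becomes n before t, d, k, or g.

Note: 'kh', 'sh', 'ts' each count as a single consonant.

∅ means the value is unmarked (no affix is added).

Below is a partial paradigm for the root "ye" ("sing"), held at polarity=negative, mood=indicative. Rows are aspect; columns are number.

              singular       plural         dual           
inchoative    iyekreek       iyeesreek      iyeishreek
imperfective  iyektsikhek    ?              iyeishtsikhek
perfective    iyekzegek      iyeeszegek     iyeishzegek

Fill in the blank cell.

Attach polarity negative i- → iye.
Attach number plural -as → iyeas.
Attach aspect imperfective -tsukh → iyeastsukh.
Attach mood indicative -ek → iyeastsukhek.
Apply vowel harmony: iyeastsukhek → iyeestsikhek.
Nasal assimilation: no change.

iyeestsikhek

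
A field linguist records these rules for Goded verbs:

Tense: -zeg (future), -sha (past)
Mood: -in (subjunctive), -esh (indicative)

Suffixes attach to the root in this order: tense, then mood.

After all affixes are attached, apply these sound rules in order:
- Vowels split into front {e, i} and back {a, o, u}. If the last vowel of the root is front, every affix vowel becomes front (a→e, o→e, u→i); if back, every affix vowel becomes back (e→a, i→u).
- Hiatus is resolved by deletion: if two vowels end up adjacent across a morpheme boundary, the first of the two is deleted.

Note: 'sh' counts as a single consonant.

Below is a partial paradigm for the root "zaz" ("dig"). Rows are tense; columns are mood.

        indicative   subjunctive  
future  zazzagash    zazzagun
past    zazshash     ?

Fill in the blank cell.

Attach tense past -sha → zazsha.
Attach mood subjunctive -in → zazshain.
Apply vowel harmony: zazshain → zazshaun.
Apply vowel deletion: zazshaun → zazshun.

zazshun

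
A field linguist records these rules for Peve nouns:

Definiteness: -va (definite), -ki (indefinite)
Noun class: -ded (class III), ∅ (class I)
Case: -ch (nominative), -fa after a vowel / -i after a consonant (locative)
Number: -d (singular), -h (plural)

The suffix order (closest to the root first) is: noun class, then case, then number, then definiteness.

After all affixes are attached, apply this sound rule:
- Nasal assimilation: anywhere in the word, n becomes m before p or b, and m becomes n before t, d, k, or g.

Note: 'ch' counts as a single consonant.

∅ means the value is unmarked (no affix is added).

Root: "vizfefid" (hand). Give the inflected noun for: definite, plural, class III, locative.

Attach noun class class III -ded → vizfefidded.
Attach case locative -i (after consonant 'd') → vizfefiddedi.
Attach number plural -h → vizfefiddedih.
Attach definiteness definite -va → vizfefiddedihva.
Nasal assimilation: no change.

vizfefiddedihva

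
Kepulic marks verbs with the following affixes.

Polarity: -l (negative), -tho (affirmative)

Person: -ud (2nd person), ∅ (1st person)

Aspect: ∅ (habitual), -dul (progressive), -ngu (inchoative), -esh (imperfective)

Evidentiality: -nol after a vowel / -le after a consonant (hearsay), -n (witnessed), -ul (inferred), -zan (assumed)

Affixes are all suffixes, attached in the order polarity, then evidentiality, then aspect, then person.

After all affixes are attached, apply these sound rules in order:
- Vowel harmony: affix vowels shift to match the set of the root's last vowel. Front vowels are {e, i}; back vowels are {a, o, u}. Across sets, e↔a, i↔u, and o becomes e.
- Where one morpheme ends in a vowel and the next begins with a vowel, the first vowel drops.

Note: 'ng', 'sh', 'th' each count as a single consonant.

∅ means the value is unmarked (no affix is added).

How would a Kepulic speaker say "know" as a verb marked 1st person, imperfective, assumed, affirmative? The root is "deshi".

deshithezenesh

Attach polarity affirmative -tho → deshitho.
Attach evidentiality assumed -zan → deshithozan.
Attach aspect imperfective -esh → deshithozanesh.
person = 1st person: zero marking, form stays deshithozanesh.
Apply vowel harmony: deshithozanesh → deshithezenesh.
Vowel deletion: no change.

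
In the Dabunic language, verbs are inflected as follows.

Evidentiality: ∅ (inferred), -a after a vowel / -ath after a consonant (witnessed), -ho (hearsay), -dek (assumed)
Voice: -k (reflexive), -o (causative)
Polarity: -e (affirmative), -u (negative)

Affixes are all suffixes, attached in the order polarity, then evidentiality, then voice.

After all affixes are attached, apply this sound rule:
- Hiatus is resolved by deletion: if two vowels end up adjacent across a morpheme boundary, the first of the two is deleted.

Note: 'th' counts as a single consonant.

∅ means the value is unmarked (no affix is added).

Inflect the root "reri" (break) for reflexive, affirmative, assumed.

reredekk

Attach polarity affirmative -e → rerie.
Attach evidentiality assumed -dek → reriedek.
Attach voice reflexive -k → reriedekk.
Apply vowel deletion: reriedekk → reredekk.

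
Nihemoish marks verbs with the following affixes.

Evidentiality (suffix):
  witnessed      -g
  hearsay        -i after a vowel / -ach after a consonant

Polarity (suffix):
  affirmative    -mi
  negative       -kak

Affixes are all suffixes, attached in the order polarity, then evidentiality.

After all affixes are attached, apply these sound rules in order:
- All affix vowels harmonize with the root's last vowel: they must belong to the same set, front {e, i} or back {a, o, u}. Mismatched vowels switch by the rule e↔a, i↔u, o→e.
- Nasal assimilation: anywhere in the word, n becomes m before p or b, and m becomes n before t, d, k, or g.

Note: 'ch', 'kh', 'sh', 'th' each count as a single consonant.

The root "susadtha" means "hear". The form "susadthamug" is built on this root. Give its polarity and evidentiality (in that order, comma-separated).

Segment: susadtha-mi-g.
polarity: -mi → affirmative.
evidentiality: -g → witnessed.

affirmative, witnessed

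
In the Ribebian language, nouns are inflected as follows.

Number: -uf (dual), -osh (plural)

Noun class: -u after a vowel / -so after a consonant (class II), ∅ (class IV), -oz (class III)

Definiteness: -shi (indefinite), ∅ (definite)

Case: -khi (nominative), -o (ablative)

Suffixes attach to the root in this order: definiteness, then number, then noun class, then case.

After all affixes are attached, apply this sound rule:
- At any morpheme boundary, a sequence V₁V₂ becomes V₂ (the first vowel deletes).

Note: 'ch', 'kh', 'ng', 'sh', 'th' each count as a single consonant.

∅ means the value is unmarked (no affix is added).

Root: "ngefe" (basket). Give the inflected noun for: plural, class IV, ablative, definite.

ngefosho

definiteness = definite: zero marking, form stays ngefe.
Attach number plural -osh → ngefeosh.
noun class = class IV: zero marking, form stays ngefeosh.
Attach case ablative -o → ngefeosho.
Apply vowel deletion: ngefeosho → ngefosho.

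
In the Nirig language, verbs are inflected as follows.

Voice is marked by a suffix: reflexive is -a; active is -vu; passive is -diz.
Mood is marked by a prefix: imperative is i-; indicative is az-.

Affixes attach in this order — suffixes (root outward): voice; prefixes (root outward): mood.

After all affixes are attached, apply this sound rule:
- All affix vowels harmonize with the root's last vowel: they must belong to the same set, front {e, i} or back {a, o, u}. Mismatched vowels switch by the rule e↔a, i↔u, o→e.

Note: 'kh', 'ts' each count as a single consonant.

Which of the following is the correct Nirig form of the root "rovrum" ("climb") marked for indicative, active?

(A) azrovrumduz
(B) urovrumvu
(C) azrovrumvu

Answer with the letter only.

C

Attach voice active -vu → rovrumvu.
Attach mood indicative az- → azrovrumvu.
Vowel harmony: no change.
So the correct form is azrovrumvu, option (C).
(A) azrovrumduz is wrong: it uses passive instead of active for voice.
(B) urovrumvu is wrong: it uses imperative instead of indicative for mood.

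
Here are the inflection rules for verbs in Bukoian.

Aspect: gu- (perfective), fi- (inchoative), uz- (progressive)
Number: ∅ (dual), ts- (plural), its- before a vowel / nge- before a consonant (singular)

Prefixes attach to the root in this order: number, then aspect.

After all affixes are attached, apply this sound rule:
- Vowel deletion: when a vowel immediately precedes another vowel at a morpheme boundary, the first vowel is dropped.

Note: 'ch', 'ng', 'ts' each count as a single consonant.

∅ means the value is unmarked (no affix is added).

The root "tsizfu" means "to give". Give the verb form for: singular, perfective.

gungetsizfu

Attach number singular nge- (before consonant 'ts') → ngetsizfu.
Attach aspect perfective gu- → gungetsizfu.
Vowel deletion: no change.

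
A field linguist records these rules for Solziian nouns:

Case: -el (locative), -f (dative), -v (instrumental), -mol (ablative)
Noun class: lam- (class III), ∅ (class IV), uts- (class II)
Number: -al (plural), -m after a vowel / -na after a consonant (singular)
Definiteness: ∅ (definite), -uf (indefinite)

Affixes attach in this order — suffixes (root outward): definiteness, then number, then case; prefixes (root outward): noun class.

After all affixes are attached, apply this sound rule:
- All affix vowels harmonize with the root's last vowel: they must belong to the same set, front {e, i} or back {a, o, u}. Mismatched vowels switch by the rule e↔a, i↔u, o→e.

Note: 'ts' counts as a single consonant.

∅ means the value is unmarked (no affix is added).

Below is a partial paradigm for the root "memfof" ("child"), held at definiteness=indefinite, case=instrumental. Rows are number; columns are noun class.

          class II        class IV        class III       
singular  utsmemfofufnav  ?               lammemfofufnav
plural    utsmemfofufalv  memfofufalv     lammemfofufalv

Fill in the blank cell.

Attach definiteness indefinite -uf → memfofuf.
Attach number singular -na (after consonant 'f') → memfofufna.
noun class = class IV: zero marking, form stays memfofufna.
Attach case instrumental -v → memfofufnav.
Vowel harmony: no change.

memfofufnav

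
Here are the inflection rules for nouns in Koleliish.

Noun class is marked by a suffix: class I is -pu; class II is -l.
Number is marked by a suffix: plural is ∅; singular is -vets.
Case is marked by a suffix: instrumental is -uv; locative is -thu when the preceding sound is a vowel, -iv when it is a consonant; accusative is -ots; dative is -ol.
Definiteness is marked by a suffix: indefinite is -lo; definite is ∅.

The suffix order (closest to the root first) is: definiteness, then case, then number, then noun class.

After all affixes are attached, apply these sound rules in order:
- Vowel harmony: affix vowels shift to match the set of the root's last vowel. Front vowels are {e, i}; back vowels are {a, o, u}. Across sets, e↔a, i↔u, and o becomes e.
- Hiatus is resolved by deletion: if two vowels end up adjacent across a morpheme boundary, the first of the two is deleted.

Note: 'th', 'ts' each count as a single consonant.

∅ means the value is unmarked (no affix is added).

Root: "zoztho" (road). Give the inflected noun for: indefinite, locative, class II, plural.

zoztholothul

Attach definiteness indefinite -lo → zoztholo.
Attach case locative -thu (after vowel 'o') → zoztholothu.
number = plural: zero marking, form stays zoztholothu.
Attach noun class class II -l → zoztholothul.
Vowel harmony: no change.
Vowel deletion: no change.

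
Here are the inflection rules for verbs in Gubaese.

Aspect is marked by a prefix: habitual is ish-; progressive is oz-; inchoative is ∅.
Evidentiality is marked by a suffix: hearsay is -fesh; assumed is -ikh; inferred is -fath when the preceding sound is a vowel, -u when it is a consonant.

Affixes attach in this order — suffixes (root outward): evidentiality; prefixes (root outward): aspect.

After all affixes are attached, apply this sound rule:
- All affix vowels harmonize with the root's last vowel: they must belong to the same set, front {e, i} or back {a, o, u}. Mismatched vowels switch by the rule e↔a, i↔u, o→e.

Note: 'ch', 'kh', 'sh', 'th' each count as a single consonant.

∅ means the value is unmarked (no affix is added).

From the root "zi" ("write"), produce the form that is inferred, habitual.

Attach aspect habitual ish- → ishzi.
Attach evidentiality inferred -fath (after vowel 'i') → ishzifath.
Apply vowel harmony: ishzifath → ishzifeth.

ishzifeth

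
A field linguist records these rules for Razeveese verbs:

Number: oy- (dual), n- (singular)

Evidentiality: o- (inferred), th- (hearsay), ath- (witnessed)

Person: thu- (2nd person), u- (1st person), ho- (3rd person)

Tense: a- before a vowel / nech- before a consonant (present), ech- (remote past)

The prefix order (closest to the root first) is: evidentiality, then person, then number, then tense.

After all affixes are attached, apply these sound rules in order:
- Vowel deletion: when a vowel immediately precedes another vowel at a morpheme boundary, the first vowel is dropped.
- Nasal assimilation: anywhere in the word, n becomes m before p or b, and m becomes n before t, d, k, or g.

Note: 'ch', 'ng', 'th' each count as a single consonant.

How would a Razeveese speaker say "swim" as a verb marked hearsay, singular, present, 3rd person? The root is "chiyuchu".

Attach evidentiality hearsay th- → thchiyuchu.
Attach person 3rd person ho- → hothchiyuchu.
Attach number singular n- → nhothchiyuchu.
Attach tense present nech- (before consonant 'n') → nechnhothchiyuchu.
Vowel deletion: no change.
Nasal assimilation: no change.

nechnhothchiyuchu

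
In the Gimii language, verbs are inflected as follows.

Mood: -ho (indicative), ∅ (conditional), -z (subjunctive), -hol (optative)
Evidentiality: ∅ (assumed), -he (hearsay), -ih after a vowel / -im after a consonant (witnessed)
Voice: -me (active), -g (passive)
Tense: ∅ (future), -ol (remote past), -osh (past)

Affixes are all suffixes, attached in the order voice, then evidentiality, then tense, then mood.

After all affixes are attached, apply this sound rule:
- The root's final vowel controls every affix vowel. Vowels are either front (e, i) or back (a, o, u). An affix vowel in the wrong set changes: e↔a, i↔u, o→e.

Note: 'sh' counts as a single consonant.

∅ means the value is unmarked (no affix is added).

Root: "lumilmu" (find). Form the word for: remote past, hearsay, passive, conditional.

Attach voice passive -g → lumilmug.
Attach evidentiality hearsay -he → lumilmughe.
Attach tense remote past -ol → lumilmugheol.
mood = conditional: zero marking, form stays lumilmugheol.
Apply vowel harmony: lumilmugheol → lumilmughaol.

lumilmughaol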